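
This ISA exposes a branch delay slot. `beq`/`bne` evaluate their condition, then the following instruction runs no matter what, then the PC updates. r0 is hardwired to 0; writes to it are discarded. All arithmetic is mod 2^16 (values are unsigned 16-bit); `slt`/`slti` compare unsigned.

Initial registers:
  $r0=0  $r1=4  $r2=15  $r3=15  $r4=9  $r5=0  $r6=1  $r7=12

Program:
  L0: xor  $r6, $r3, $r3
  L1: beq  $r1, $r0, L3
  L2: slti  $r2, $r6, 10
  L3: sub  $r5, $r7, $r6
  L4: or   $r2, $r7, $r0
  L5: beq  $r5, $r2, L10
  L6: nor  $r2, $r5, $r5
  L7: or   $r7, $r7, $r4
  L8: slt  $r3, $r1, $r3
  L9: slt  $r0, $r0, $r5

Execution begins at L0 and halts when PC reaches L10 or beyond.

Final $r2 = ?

65523

  step pc=0: xor  $r6, $r3, $r3  regs=(0,4,15,15,9,0,0,12)
  step pc=1: beq  $r1, $r0, L3  cond=F  regs=(0,4,15,15,9,0,0,12)
  step pc=2: slti  $r2, $r6, 10  regs=(0,4,1,15,9,0,0,12)
  step pc=3: sub  $r5, $r7, $r6  regs=(0,4,1,15,9,12,0,12)
  step pc=4: or   $r2, $r7, $r0  regs=(0,4,12,15,9,12,0,12)
  step pc=5: beq  $r5, $r2, L10  cond=T  regs=(0,4,12,15,9,12,0,12)
  step pc=6: nor  $r2, $r5, $r5  regs=(0,4,65523,15,9,12,0,12)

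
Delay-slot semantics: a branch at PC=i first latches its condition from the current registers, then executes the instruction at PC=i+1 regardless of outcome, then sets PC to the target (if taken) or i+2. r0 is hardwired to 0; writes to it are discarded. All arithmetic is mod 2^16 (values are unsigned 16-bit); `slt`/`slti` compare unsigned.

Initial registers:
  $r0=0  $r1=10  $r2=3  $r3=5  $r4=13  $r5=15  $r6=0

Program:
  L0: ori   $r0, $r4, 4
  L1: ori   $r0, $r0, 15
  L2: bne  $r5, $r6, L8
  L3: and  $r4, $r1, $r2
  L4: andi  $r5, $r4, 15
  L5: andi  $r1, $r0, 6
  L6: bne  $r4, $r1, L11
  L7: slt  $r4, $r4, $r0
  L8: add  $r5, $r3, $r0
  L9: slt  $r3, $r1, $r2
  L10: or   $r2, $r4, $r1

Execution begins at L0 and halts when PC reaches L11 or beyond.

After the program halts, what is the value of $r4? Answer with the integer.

2

  step pc=0: ori   $r0, $r4, 4  regs=(0,10,3,5,13,15,0)
  step pc=1: ori   $r0, $r0, 15  regs=(0,10,3,5,13,15,0)
  step pc=2: bne  $r5, $r6, L8  cond=T  regs=(0,10,3,5,13,15,0)
  step pc=3: and  $r4, $r1, $r2  regs=(0,10,3,5,2,15,0)
  step pc=8: add  $r5, $r3, $r0  regs=(0,10,3,5,2,5,0)
  step pc=9: slt  $r3, $r1, $r2  regs=(0,10,3,0,2,5,0)
  step pc=10: or   $r2, $r4, $r1  regs=(0,10,10,0,2,5,0)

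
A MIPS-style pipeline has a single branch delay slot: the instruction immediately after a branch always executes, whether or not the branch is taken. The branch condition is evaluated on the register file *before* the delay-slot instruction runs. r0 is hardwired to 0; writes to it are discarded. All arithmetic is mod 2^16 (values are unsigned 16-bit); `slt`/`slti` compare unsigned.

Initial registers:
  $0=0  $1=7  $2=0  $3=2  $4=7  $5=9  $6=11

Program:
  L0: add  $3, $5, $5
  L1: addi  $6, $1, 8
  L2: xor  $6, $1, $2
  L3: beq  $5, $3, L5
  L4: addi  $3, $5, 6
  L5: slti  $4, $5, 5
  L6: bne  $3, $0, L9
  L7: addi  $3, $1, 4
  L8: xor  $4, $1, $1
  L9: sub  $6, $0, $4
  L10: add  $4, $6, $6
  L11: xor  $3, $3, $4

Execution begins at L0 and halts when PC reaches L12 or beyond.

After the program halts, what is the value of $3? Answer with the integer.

PC=0  add  $3, $5, $5        | $0=0 $1=7 $2=0 $3=18 $4=7 $5=9 $6=11
PC=1  addi  $6, $1, 8        | $0=0 $1=7 $2=0 $3=18 $4=7 $5=9 $6=15
PC=2  xor  $6, $1, $2        | $0=0 $1=7 $2=0 $3=18 $4=7 $5=9 $6=7
PC=3  beq  $5, $3, L5        | $0=0 $1=7 $2=0 $3=18 $4=7 $5=9 $6=7  [not taken]
PC=4  addi  $3, $5, 6        | $0=0 $1=7 $2=0 $3=15 $4=7 $5=9 $6=7
PC=5  slti  $4, $5, 5        | $0=0 $1=7 $2=0 $3=15 $4=0 $5=9 $6=7
PC=6  bne  $3, $0, L9        | $0=0 $1=7 $2=0 $3=15 $4=0 $5=9 $6=7  [TAKEN]
PC=7  addi  $3, $1, 4        | $0=0 $1=7 $2=0 $3=11 $4=0 $5=9 $6=7
PC=9  sub  $6, $0, $4        | $0=0 $1=7 $2=0 $3=11 $4=0 $5=9 $6=0
PC=10 add  $4, $6, $6        | $0=0 $1=7 $2=0 $3=11 $4=0 $5=9 $6=0
PC=11 xor  $3, $3, $4        | $0=0 $1=7 $2=0 $3=11 $4=0 $5=9 $6=0

11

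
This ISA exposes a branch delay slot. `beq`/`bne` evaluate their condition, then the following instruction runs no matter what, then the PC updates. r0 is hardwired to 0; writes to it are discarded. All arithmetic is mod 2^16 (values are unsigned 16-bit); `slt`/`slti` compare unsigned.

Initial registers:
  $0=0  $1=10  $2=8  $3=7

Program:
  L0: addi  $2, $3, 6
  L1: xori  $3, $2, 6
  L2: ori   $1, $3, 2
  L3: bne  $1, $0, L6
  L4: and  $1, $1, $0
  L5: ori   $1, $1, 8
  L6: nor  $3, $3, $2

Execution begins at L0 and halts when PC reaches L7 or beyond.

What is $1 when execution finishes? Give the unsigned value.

0

[0] addi  $2, $3, 6  →  {$0:0, $1:10, $2:13, $3:7}
[1] xori  $3, $2, 6  →  {$0:0, $1:10, $2:13, $3:11}
[2] ori   $1, $3, 2  →  {$0:0, $1:11, $2:13, $3:11}
[3] bne  $1, $0, L6  →  {$0:0, $1:11, $2:13, $3:11}  ⟨branch taken⟩
[4] and  $1, $1, $0  →  {$0:0, $1:0, $2:13, $3:11}
[6] nor  $3, $3, $2  →  {$0:0, $1:0, $2:13, $3:65520}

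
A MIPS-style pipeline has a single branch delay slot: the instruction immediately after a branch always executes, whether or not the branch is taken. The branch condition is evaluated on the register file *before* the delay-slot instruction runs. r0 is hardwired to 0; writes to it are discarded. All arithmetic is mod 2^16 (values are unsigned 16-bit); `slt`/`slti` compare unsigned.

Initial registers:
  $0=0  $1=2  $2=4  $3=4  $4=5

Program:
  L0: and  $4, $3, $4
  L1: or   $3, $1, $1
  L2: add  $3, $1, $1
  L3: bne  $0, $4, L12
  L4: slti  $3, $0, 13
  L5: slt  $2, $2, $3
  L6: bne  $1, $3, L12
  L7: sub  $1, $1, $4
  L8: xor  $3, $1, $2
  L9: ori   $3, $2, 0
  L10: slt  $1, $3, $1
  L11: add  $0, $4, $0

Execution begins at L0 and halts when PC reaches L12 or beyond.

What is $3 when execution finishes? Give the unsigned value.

1

PC=0  and  $4, $3, $4        | $0=0 $1=2 $2=4 $3=4 $4=4
PC=1  or   $3, $1, $1        | $0=0 $1=2 $2=4 $3=2 $4=4
PC=2  add  $3, $1, $1        | $0=0 $1=2 $2=4 $3=4 $4=4
PC=3  bne  $0, $4, L12       | $0=0 $1=2 $2=4 $3=4 $4=4  [TAKEN]
PC=4  slti  $3, $0, 13       | $0=0 $1=2 $2=4 $3=1 $4=4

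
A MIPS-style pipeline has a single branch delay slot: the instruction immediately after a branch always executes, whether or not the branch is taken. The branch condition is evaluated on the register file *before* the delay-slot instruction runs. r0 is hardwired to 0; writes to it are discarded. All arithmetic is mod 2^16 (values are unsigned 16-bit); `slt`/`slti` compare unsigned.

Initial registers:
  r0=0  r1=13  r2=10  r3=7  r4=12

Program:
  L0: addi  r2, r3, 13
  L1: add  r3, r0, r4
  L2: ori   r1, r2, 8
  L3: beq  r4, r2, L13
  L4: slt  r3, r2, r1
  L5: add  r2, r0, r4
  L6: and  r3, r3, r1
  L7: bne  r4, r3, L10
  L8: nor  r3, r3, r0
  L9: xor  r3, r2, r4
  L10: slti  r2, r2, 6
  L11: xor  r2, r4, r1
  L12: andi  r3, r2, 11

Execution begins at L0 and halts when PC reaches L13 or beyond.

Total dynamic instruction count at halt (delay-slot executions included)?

#0 addi  r2, r3, 13 ; 0/13/20/7/12
#1 add  r3, r0, r4 ; 0/13/20/12/12
#2 ori   r1, r2, 8 ; 0/28/20/12/12
#3 beq  r4, r2, L13 ; 0/28/20/12/12 ; →fallthru
#4 slt  r3, r2, r1 ; 0/28/20/1/12
#5 add  r2, r0, r4 ; 0/28/12/1/12
#6 and  r3, r3, r1 ; 0/28/12/0/12
#7 bne  r4, r3, L10 ; 0/28/12/0/12 ; →target
#8 nor  r3, r3, r0 ; 0/28/12/65535/12
#10 slti  r2, r2, 6 ; 0/28/0/65535/12
#11 xor  r2, r4, r1 ; 0/28/16/65535/12
#12 andi  r3, r2, 11 ; 0/28/16/0/12

12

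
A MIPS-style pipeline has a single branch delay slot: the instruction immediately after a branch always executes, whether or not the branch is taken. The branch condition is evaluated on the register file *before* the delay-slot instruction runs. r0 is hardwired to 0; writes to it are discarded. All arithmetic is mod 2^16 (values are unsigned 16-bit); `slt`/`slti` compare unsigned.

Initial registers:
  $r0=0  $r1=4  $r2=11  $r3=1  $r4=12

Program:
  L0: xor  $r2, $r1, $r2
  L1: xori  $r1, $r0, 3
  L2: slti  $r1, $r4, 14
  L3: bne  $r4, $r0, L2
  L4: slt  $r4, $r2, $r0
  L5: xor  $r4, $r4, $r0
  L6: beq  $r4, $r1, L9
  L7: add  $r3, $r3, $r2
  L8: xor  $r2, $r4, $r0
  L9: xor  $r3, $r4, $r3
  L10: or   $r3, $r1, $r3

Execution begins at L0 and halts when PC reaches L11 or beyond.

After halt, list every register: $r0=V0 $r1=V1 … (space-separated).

$r0=0 $r1=1 $r2=0 $r3=17 $r4=0

#0 xor  $r2, $r1, $r2 ; 0/4/15/1/12
#1 xori  $r1, $r0, 3 ; 0/3/15/1/12
#2 slti  $r1, $r4, 14 ; 0/1/15/1/12
#3 bne  $r4, $r0, L2 ; 0/1/15/1/12 ; →target
#4 slt  $r4, $r2, $r0 ; 0/1/15/1/0
#2 slti  $r1, $r4, 14 ; 0/1/15/1/0
#3 bne  $r4, $r0, L2 ; 0/1/15/1/0 ; →fallthru
#4 slt  $r4, $r2, $r0 ; 0/1/15/1/0
#5 xor  $r4, $r4, $r0 ; 0/1/15/1/0
#6 beq  $r4, $r1, L9 ; 0/1/15/1/0 ; →fallthru
#7 add  $r3, $r3, $r2 ; 0/1/15/16/0
#8 xor  $r2, $r4, $r0 ; 0/1/0/16/0
#9 xor  $r3, $r4, $r3 ; 0/1/0/16/0
#10 or   $r3, $r1, $r3 ; 0/1/0/17/0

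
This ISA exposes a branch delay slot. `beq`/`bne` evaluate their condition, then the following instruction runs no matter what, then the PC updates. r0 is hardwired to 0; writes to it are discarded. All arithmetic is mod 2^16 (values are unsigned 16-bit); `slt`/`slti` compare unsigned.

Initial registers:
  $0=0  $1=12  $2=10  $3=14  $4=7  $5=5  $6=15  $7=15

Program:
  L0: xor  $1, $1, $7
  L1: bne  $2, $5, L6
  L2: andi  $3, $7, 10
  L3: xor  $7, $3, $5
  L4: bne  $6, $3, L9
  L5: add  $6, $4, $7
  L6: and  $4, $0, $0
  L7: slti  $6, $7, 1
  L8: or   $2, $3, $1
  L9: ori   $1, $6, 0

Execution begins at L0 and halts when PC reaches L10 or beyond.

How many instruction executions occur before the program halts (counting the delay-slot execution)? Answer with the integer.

[0] xor  $1, $1, $7  →  {$0:0, $1:3, $2:10, $3:14, $4:7, $5:5, $6:15, $7:15}
[1] bne  $2, $5, L6  →  {$0:0, $1:3, $2:10, $3:14, $4:7, $5:5, $6:15, $7:15}  ⟨branch taken⟩
[2] andi  $3, $7, 10  →  {$0:0, $1:3, $2:10, $3:10, $4:7, $5:5, $6:15, $7:15}
[6] and  $4, $0, $0  →  {$0:0, $1:3, $2:10, $3:10, $4:0, $5:5, $6:15, $7:15}
[7] slti  $6, $7, 1  →  {$0:0, $1:3, $2:10, $3:10, $4:0, $5:5, $6:0, $7:15}
[8] or   $2, $3, $1  →  {$0:0, $1:3, $2:11, $3:10, $4:0, $5:5, $6:0, $7:15}
[9] ori   $1, $6, 0  →  {$0:0, $1:0, $2:11, $3:10, $4:0, $5:5, $6:0, $7:15}

7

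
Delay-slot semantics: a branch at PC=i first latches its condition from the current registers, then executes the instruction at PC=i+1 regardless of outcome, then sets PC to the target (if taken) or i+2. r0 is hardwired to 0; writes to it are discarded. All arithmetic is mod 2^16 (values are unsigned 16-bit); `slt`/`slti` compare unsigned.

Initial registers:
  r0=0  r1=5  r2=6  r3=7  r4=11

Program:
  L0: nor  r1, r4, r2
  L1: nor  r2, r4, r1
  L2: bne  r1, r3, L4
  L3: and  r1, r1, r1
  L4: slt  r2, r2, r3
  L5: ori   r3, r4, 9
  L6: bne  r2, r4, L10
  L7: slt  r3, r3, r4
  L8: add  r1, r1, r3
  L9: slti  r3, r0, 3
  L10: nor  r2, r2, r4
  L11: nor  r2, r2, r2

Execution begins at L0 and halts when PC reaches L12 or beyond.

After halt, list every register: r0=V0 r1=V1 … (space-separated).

r0=0 r1=65520 r2=11 r3=0 r4=11

[0] nor  r1, r4, r2  →  {r0:0, r1:65520, r2:6, r3:7, r4:11}
[1] nor  r2, r4, r1  →  {r0:0, r1:65520, r2:4, r3:7, r4:11}
[2] bne  r1, r3, L4  →  {r0:0, r1:65520, r2:4, r3:7, r4:11}  ⟨branch taken⟩
[3] and  r1, r1, r1  →  {r0:0, r1:65520, r2:4, r3:7, r4:11}
[4] slt  r2, r2, r3  →  {r0:0, r1:65520, r2:1, r3:7, r4:11}
[5] ori   r3, r4, 9  →  {r0:0, r1:65520, r2:1, r3:11, r4:11}
[6] bne  r2, r4, L10  →  {r0:0, r1:65520, r2:1, r3:11, r4:11}  ⟨branch taken⟩
[7] slt  r3, r3, r4  →  {r0:0, r1:65520, r2:1, r3:0, r4:11}
[10] nor  r2, r2, r4  →  {r0:0, r1:65520, r2:65524, r3:0, r4:11}
[11] nor  r2, r2, r2  →  {r0:0, r1:65520, r2:11, r3:0, r4:11}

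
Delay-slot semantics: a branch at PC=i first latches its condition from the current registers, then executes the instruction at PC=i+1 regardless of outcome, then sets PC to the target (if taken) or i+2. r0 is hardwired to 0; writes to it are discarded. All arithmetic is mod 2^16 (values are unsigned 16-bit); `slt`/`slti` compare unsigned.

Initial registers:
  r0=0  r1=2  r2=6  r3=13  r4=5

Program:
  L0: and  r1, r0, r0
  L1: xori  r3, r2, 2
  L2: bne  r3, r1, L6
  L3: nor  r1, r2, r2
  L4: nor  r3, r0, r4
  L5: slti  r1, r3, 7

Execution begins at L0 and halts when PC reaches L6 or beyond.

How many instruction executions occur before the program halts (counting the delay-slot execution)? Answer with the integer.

4

PC=0  and  r1, r0, r0        | r0=0 r1=0 r2=6 r3=13 r4=5
PC=1  xori  r3, r2, 2        | r0=0 r1=0 r2=6 r3=4 r4=5
PC=2  bne  r3, r1, L6        | r0=0 r1=0 r2=6 r3=4 r4=5  [TAKEN]
PC=3  nor  r1, r2, r2        | r0=0 r1=65529 r2=6 r3=4 r4=5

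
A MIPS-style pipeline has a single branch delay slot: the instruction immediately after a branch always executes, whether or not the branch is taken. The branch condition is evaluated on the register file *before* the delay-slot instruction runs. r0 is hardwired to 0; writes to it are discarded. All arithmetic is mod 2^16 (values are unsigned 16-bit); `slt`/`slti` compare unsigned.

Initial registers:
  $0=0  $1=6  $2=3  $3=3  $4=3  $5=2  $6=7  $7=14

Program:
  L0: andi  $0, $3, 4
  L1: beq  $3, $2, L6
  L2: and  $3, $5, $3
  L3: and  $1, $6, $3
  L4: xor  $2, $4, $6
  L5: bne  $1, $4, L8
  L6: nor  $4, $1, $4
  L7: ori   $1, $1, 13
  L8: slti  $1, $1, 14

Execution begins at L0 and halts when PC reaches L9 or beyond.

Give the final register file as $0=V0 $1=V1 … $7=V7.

  step pc=0: andi  $0, $3, 4  regs=(0,6,3,3,3,2,7,14)
  step pc=1: beq  $3, $2, L6  cond=T  regs=(0,6,3,3,3,2,7,14)
  step pc=2: and  $3, $5, $3  regs=(0,6,3,2,3,2,7,14)
  step pc=6: nor  $4, $1, $4  regs=(0,6,3,2,65528,2,7,14)
  step pc=7: ori   $1, $1, 13  regs=(0,15,3,2,65528,2,7,14)
  step pc=8: slti  $1, $1, 14  regs=(0,0,3,2,65528,2,7,14)

$0=0 $1=0 $2=3 $3=2 $4=65528 $5=2 $6=7 $7=14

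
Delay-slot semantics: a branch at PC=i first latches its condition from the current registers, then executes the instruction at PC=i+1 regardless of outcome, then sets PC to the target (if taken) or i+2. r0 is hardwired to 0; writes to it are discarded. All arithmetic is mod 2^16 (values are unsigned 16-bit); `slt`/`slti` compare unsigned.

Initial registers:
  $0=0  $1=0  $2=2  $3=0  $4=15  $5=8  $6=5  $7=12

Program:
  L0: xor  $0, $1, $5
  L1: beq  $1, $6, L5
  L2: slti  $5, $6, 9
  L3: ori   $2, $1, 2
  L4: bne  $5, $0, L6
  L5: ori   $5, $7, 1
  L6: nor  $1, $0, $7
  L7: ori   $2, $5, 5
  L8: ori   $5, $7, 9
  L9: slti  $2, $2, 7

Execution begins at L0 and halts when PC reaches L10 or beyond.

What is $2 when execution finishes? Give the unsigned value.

PC=0  xor  $0, $1, $5        | $0=0 $1=0 $2=2 $3=0 $4=15 $5=8 $6=5 $7=12
PC=1  beq  $1, $6, L5        | $0=0 $1=0 $2=2 $3=0 $4=15 $5=8 $6=5 $7=12  [not taken]
PC=2  slti  $5, $6, 9        | $0=0 $1=0 $2=2 $3=0 $4=15 $5=1 $6=5 $7=12
PC=3  ori   $2, $1, 2        | $0=0 $1=0 $2=2 $3=0 $4=15 $5=1 $6=5 $7=12
PC=4  bne  $5, $0, L6        | $0=0 $1=0 $2=2 $3=0 $4=15 $5=1 $6=5 $7=12  [TAKEN]
PC=5  ori   $5, $7, 1        | $0=0 $1=0 $2=2 $3=0 $4=15 $5=13 $6=5 $7=12
PC=6  nor  $1, $0, $7        | $0=0 $1=65523 $2=2 $3=0 $4=15 $5=13 $6=5 $7=12
PC=7  ori   $2, $5, 5        | $0=0 $1=65523 $2=13 $3=0 $4=15 $5=13 $6=5 $7=12
PC=8  ori   $5, $7, 9        | $0=0 $1=65523 $2=13 $3=0 $4=15 $5=13 $6=5 $7=12
PC=9  slti  $2, $2, 7        | $0=0 $1=65523 $2=0 $3=0 $4=15 $5=13 $6=5 $7=12

0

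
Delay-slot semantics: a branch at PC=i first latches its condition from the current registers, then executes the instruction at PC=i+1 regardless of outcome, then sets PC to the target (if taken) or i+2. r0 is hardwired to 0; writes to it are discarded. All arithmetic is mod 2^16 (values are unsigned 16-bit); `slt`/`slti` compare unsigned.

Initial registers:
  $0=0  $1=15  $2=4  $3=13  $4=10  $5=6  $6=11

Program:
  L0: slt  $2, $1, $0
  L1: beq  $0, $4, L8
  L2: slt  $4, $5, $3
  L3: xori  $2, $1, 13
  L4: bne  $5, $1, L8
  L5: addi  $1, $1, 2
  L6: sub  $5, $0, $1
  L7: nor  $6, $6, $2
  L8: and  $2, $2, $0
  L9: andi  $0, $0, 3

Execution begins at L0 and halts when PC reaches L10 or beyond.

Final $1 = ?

17

#0 slt  $2, $1, $0 ; 0/15/0/13/10/6/11
#1 beq  $0, $4, L8 ; 0/15/0/13/10/6/11 ; →fallthru
#2 slt  $4, $5, $3 ; 0/15/0/13/1/6/11
#3 xori  $2, $1, 13 ; 0/15/2/13/1/6/11
#4 bne  $5, $1, L8 ; 0/15/2/13/1/6/11 ; →target
#5 addi  $1, $1, 2 ; 0/17/2/13/1/6/11
#8 and  $2, $2, $0 ; 0/17/0/13/1/6/11
#9 andi  $0, $0, 3 ; 0/17/0/13/1/6/11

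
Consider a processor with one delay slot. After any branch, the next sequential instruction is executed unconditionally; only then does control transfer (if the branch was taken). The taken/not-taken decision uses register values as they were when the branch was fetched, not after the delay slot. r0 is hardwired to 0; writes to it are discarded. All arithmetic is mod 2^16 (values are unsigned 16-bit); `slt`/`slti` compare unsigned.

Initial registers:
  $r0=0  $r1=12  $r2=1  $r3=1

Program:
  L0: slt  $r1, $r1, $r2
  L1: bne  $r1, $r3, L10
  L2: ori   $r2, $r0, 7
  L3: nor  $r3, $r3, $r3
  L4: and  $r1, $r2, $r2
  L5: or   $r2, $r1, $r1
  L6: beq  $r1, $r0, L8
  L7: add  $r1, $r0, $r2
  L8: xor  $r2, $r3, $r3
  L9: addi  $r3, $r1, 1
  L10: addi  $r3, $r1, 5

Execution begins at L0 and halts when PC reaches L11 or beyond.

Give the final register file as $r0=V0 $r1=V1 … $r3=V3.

PC=0  slt  $r1, $r1, $r2     | $r0=0 $r1=0 $r2=1 $r3=1
PC=1  bne  $r1, $r3, L10     | $r0=0 $r1=0 $r2=1 $r3=1  [TAKEN]
PC=2  ori   $r2, $r0, 7      | $r0=0 $r1=0 $r2=7 $r3=1
PC=10 addi  $r3, $r1, 5      | $r0=0 $r1=0 $r2=7 $r3=5

$r0=0 $r1=0 $r2=7 $r3=5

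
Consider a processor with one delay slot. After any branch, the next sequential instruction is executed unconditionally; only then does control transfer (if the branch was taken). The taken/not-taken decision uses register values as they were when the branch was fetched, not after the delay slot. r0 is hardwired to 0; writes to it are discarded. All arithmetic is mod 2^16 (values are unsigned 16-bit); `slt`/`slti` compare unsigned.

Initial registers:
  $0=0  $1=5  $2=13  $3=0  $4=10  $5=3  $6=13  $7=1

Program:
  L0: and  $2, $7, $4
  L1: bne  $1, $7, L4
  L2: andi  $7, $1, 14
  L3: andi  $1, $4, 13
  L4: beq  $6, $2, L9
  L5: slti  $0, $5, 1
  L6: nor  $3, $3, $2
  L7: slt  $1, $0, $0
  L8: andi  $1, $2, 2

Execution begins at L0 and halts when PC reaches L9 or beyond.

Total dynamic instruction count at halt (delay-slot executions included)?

8

[0] and  $2, $7, $4  →  {$0:0, $1:5, $2:0, $3:0, $4:10, $5:3, $6:13, $7:1}
[1] bne  $1, $7, L4  →  {$0:0, $1:5, $2:0, $3:0, $4:10, $5:3, $6:13, $7:1}  ⟨branch taken⟩
[2] andi  $7, $1, 14  →  {$0:0, $1:5, $2:0, $3:0, $4:10, $5:3, $6:13, $7:4}
[4] beq  $6, $2, L9  →  {$0:0, $1:5, $2:0, $3:0, $4:10, $5:3, $6:13, $7:4}  ⟨branch fallthrough⟩
[5] slti  $0, $5, 1  →  {$0:0, $1:5, $2:0, $3:0, $4:10, $5:3, $6:13, $7:4}
[6] nor  $3, $3, $2  →  {$0:0, $1:5, $2:0, $3:65535, $4:10, $5:3, $6:13, $7:4}
[7] slt  $1, $0, $0  →  {$0:0, $1:0, $2:0, $3:65535, $4:10, $5:3, $6:13, $7:4}
[8] andi  $1, $2, 2  →  {$0:0, $1:0, $2:0, $3:65535, $4:10, $5:3, $6:13, $7:4}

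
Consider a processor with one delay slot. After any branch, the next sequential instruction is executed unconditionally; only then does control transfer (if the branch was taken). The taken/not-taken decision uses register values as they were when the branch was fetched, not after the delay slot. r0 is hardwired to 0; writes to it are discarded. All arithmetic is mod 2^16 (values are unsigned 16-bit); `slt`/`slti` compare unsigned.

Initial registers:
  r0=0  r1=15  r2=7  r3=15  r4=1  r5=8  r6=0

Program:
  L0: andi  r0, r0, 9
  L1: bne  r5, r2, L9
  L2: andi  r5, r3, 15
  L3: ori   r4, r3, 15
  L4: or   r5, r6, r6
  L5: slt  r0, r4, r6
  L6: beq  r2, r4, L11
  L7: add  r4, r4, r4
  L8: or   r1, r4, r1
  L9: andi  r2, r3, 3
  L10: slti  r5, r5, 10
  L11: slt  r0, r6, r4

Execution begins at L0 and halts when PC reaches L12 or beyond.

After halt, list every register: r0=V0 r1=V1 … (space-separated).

PC=0  andi  r0, r0, 9        | r0=0 r1=15 r2=7 r3=15 r4=1 r5=8 r6=0
PC=1  bne  r5, r2, L9        | r0=0 r1=15 r2=7 r3=15 r4=1 r5=8 r6=0  [TAKEN]
PC=2  andi  r5, r3, 15       | r0=0 r1=15 r2=7 r3=15 r4=1 r5=15 r6=0
PC=9  andi  r2, r3, 3        | r0=0 r1=15 r2=3 r3=15 r4=1 r5=15 r6=0
PC=10 slti  r5, r5, 10       | r0=0 r1=15 r2=3 r3=15 r4=1 r5=0 r6=0
PC=11 slt  r0, r6, r4        | r0=0 r1=15 r2=3 r3=15 r4=1 r5=0 r6=0

r0=0 r1=15 r2=3 r3=15 r4=1 r5=0 r6=0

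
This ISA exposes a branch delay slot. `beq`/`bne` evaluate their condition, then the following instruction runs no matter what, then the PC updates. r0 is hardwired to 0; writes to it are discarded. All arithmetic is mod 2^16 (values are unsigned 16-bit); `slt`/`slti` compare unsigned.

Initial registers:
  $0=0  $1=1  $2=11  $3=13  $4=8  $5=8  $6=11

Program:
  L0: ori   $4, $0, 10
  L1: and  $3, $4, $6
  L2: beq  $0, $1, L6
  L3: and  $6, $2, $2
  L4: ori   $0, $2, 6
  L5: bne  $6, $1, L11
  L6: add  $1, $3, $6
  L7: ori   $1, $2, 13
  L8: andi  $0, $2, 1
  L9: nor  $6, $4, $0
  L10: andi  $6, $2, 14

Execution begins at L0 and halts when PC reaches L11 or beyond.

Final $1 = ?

#0 ori   $4, $0, 10 ; 0/1/11/13/10/8/11
#1 and  $3, $4, $6 ; 0/1/11/10/10/8/11
#2 beq  $0, $1, L6 ; 0/1/11/10/10/8/11 ; →fallthru
#3 and  $6, $2, $2 ; 0/1/11/10/10/8/11
#4 ori   $0, $2, 6 ; 0/1/11/10/10/8/11
#5 bne  $6, $1, L11 ; 0/1/11/10/10/8/11 ; →target
#6 add  $1, $3, $6 ; 0/21/11/10/10/8/11

21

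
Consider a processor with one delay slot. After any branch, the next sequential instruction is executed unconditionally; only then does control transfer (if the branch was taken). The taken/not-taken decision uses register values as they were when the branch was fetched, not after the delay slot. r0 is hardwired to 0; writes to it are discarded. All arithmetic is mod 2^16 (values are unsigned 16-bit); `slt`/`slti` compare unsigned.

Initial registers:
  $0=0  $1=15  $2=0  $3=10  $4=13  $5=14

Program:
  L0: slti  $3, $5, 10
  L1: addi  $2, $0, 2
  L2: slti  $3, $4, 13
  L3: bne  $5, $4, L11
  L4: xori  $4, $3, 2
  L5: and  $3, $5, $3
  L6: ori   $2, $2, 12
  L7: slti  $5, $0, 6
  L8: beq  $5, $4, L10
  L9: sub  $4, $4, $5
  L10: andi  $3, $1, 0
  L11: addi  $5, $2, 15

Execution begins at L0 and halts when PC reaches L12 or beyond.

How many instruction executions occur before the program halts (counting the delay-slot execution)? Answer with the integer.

6

[0] slti  $3, $5, 10  →  {$0:0, $1:15, $2:0, $3:0, $4:13, $5:14}
[1] addi  $2, $0, 2  →  {$0:0, $1:15, $2:2, $3:0, $4:13, $5:14}
[2] slti  $3, $4, 13  →  {$0:0, $1:15, $2:2, $3:0, $4:13, $5:14}
[3] bne  $5, $4, L11  →  {$0:0, $1:15, $2:2, $3:0, $4:13, $5:14}  ⟨branch taken⟩
[4] xori  $4, $3, 2  →  {$0:0, $1:15, $2:2, $3:0, $4:2, $5:14}
[11] addi  $5, $2, 15  →  {$0:0, $1:15, $2:2, $3:0, $4:2, $5:17}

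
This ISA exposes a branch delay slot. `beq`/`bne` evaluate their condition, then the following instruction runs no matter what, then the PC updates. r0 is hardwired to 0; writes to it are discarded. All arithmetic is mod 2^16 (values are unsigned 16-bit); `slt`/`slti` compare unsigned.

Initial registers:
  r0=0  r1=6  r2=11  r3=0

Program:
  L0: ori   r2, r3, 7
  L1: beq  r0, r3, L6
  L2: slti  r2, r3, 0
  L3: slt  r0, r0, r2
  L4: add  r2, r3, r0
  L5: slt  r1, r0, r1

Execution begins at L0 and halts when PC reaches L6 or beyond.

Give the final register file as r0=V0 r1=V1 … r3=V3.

PC=0  ori   r2, r3, 7        | r0=0 r1=6 r2=7 r3=0
PC=1  beq  r0, r3, L6        | r0=0 r1=6 r2=7 r3=0  [TAKEN]
PC=2  slti  r2, r3, 0        | r0=0 r1=6 r2=0 r3=0

r0=0 r1=6 r2=0 r3=0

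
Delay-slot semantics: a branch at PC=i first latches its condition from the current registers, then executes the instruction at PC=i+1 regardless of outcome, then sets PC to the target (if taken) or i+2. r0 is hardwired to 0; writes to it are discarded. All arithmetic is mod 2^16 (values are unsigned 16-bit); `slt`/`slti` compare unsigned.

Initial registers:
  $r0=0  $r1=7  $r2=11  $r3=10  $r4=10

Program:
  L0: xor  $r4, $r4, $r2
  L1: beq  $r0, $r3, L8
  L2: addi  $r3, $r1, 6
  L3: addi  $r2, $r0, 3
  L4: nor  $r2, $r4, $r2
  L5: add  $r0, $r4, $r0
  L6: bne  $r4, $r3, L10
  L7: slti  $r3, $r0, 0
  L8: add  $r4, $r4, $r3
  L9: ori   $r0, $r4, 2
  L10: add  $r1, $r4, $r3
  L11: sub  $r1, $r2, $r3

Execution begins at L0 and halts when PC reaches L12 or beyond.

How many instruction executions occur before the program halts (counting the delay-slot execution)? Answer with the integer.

PC=0  xor  $r4, $r4, $r2     | $r0=0 $r1=7 $r2=11 $r3=10 $r4=1
PC=1  beq  $r0, $r3, L8      | $r0=0 $r1=7 $r2=11 $r3=10 $r4=1  [not taken]
PC=2  addi  $r3, $r1, 6      | $r0=0 $r1=7 $r2=11 $r3=13 $r4=1
PC=3  addi  $r2, $r0, 3      | $r0=0 $r1=7 $r2=3 $r3=13 $r4=1
PC=4  nor  $r2, $r4, $r2     | $r0=0 $r1=7 $r2=65532 $r3=13 $r4=1
PC=5  add  $r0, $r4, $r0     | $r0=0 $r1=7 $r2=65532 $r3=13 $r4=1
PC=6  bne  $r4, $r3, L10     | $r0=0 $r1=7 $r2=65532 $r3=13 $r4=1  [TAKEN]
PC=7  slti  $r3, $r0, 0      | $r0=0 $r1=7 $r2=65532 $r3=0 $r4=1
PC=10 add  $r1, $r4, $r3     | $r0=0 $r1=1 $r2=65532 $r3=0 $r4=1
PC=11 sub  $r1, $r2, $r3     | $r0=0 $r1=65532 $r2=65532 $r3=0 $r4=1

10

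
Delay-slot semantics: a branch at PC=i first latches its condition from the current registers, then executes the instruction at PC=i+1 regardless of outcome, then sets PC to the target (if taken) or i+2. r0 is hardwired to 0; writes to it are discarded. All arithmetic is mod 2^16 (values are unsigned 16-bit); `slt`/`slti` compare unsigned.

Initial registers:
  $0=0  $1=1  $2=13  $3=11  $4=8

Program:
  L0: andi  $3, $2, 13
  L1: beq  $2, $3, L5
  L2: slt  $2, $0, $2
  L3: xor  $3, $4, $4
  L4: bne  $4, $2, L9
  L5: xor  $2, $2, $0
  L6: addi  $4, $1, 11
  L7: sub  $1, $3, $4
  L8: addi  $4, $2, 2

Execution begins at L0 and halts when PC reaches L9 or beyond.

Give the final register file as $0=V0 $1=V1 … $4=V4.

#0 andi  $3, $2, 13 ; 0/1/13/13/8
#1 beq  $2, $3, L5 ; 0/1/13/13/8 ; →target
#2 slt  $2, $0, $2 ; 0/1/1/13/8
#5 xor  $2, $2, $0 ; 0/1/1/13/8
#6 addi  $4, $1, 11 ; 0/1/1/13/12
#7 sub  $1, $3, $4 ; 0/1/1/13/12
#8 addi  $4, $2, 2 ; 0/1/1/13/3

$0=0 $1=1 $2=1 $3=13 $4=3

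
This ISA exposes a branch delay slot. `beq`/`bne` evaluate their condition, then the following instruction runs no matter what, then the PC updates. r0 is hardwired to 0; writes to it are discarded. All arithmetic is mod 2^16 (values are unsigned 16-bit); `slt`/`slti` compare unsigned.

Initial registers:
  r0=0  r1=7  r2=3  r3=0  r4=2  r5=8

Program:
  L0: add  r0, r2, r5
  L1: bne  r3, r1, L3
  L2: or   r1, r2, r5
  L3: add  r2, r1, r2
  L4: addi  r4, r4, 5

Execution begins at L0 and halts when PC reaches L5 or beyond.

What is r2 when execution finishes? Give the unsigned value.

14

#0 add  r0, r2, r5 ; 0/7/3/0/2/8
#1 bne  r3, r1, L3 ; 0/7/3/0/2/8 ; →target
#2 or   r1, r2, r5 ; 0/11/3/0/2/8
#3 add  r2, r1, r2 ; 0/11/14/0/2/8
#4 addi  r4, r4, 5 ; 0/11/14/0/7/8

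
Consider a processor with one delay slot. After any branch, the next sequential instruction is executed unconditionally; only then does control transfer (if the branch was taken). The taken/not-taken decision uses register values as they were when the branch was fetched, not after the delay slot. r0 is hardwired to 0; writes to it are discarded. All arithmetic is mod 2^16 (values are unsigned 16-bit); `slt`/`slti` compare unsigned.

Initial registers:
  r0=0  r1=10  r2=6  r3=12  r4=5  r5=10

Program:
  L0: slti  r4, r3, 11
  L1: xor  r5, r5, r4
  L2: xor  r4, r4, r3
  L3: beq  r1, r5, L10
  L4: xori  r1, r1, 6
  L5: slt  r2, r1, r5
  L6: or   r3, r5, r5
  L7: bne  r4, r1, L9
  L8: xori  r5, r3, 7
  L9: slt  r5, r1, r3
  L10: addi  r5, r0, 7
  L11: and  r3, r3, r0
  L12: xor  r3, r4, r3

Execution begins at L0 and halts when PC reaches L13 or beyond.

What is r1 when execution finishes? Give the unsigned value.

[0] slti  r4, r3, 11  →  {r0:0, r1:10, r2:6, r3:12, r4:0, r5:10}
[1] xor  r5, r5, r4  →  {r0:0, r1:10, r2:6, r3:12, r4:0, r5:10}
[2] xor  r4, r4, r3  →  {r0:0, r1:10, r2:6, r3:12, r4:12, r5:10}
[3] beq  r1, r5, L10  →  {r0:0, r1:10, r2:6, r3:12, r4:12, r5:10}  ⟨branch taken⟩
[4] xori  r1, r1, 6  →  {r0:0, r1:12, r2:6, r3:12, r4:12, r5:10}
[10] addi  r5, r0, 7  →  {r0:0, r1:12, r2:6, r3:12, r4:12, r5:7}
[11] and  r3, r3, r0  →  {r0:0, r1:12, r2:6, r3:0, r4:12, r5:7}
[12] xor  r3, r4, r3  →  {r0:0, r1:12, r2:6, r3:12, r4:12, r5:7}

12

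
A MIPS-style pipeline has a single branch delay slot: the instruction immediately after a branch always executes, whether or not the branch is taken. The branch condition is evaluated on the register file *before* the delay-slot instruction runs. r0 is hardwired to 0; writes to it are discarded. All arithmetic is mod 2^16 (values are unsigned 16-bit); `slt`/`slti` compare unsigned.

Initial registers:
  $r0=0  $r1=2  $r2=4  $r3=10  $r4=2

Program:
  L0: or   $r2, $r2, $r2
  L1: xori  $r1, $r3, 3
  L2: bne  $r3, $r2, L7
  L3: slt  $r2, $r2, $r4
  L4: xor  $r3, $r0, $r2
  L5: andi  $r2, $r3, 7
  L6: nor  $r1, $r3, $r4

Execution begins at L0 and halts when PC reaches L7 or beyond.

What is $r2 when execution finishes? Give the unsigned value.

0

  step pc=0: or   $r2, $r2, $r2  regs=(0,2,4,10,2)
  step pc=1: xori  $r1, $r3, 3  regs=(0,9,4,10,2)
  step pc=2: bne  $r3, $r2, L7  cond=T  regs=(0,9,4,10,2)
  step pc=3: slt  $r2, $r2, $r4  regs=(0,9,0,10,2)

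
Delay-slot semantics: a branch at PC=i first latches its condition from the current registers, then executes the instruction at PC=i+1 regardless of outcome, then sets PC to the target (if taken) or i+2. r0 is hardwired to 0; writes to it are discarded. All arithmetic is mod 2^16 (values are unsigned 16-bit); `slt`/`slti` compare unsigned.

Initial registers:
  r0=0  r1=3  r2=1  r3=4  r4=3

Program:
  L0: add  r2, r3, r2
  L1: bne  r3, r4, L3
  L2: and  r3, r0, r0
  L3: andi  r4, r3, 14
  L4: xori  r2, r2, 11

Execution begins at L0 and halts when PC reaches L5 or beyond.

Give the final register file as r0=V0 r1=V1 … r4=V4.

r0=0 r1=3 r2=14 r3=0 r4=0

  step pc=0: add  r2, r3, r2  regs=(0,3,5,4,3)
  step pc=1: bne  r3, r4, L3  cond=T  regs=(0,3,5,4,3)
  step pc=2: and  r3, r0, r0  regs=(0,3,5,0,3)
  step pc=3: andi  r4, r3, 14  regs=(0,3,5,0,0)
  step pc=4: xori  r2, r2, 11  regs=(0,3,14,0,0)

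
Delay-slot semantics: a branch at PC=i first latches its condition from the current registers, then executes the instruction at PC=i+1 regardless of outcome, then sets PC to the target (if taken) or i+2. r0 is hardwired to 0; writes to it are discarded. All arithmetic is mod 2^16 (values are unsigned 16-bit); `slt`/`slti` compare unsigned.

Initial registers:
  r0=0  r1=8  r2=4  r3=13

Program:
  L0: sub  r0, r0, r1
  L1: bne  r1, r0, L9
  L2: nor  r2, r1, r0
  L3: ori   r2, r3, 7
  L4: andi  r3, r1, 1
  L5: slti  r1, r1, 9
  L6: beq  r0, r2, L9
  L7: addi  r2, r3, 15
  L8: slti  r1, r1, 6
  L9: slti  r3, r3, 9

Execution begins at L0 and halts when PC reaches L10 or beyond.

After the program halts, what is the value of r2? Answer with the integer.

PC=0  sub  r0, r0, r1        | r0=0 r1=8 r2=4 r3=13
PC=1  bne  r1, r0, L9        | r0=0 r1=8 r2=4 r3=13  [TAKEN]
PC=2  nor  r2, r1, r0        | r0=0 r1=8 r2=65527 r3=13
PC=9  slti  r3, r3, 9        | r0=0 r1=8 r2=65527 r3=0

65527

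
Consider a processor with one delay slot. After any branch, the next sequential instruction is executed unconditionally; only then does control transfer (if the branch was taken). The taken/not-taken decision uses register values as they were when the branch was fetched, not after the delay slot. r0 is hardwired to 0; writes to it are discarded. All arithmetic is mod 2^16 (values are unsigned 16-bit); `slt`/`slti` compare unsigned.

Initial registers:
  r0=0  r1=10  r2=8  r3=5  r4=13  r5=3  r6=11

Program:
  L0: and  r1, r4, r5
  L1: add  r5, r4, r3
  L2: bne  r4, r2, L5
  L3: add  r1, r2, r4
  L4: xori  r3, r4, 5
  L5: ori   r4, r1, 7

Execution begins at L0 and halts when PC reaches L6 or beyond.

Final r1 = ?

[0] and  r1, r4, r5  →  {r0:0, r1:1, r2:8, r3:5, r4:13, r5:3, r6:11}
[1] add  r5, r4, r3  →  {r0:0, r1:1, r2:8, r3:5, r4:13, r5:18, r6:11}
[2] bne  r4, r2, L5  →  {r0:0, r1:1, r2:8, r3:5, r4:13, r5:18, r6:11}  ⟨branch taken⟩
[3] add  r1, r2, r4  →  {r0:0, r1:21, r2:8, r3:5, r4:13, r5:18, r6:11}
[5] ori   r4, r1, 7  →  {r0:0, r1:21, r2:8, r3:5, r4:23, r5:18, r6:11}

21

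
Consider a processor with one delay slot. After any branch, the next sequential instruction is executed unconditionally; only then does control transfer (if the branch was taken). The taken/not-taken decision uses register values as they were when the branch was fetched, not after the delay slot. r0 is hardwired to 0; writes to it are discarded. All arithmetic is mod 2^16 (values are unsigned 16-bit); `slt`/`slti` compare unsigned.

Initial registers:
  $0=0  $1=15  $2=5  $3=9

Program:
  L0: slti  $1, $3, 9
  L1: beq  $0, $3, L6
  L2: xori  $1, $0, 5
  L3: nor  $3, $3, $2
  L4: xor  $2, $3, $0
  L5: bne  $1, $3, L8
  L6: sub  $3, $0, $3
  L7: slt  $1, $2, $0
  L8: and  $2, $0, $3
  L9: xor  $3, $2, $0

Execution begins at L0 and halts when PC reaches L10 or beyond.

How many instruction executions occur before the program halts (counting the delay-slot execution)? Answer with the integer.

9

[0] slti  $1, $3, 9  →  {$0:0, $1:0, $2:5, $3:9}
[1] beq  $0, $3, L6  →  {$0:0, $1:0, $2:5, $3:9}  ⟨branch fallthrough⟩
[2] xori  $1, $0, 5  →  {$0:0, $1:5, $2:5, $3:9}
[3] nor  $3, $3, $2  →  {$0:0, $1:5, $2:5, $3:65522}
[4] xor  $2, $3, $0  →  {$0:0, $1:5, $2:65522, $3:65522}
[5] bne  $1, $3, L8  →  {$0:0, $1:5, $2:65522, $3:65522}  ⟨branch taken⟩
[6] sub  $3, $0, $3  →  {$0:0, $1:5, $2:65522, $3:14}
[8] and  $2, $0, $3  →  {$0:0, $1:5, $2:0, $3:14}
[9] xor  $3, $2, $0  →  {$0:0, $1:5, $2:0, $3:0}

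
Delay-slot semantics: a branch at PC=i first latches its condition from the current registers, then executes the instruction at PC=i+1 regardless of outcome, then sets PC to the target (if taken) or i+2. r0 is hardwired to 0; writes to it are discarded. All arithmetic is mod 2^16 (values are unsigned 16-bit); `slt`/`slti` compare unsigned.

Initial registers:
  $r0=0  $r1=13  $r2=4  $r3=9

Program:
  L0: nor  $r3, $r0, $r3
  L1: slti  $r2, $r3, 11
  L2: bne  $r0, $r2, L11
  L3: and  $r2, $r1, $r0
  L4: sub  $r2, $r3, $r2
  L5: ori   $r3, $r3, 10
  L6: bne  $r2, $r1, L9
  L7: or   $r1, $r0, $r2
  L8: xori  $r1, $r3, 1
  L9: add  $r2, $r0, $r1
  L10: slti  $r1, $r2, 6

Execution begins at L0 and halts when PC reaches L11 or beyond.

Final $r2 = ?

65526

#0 nor  $r3, $r0, $r3 ; 0/13/4/65526
#1 slti  $r2, $r3, 11 ; 0/13/0/65526
#2 bne  $r0, $r2, L11 ; 0/13/0/65526 ; →fallthru
#3 and  $r2, $r1, $r0 ; 0/13/0/65526
#4 sub  $r2, $r3, $r2 ; 0/13/65526/65526
#5 ori   $r3, $r3, 10 ; 0/13/65526/65534
#6 bne  $r2, $r1, L9 ; 0/13/65526/65534 ; →target
#7 or   $r1, $r0, $r2 ; 0/65526/65526/65534
#9 add  $r2, $r0, $r1 ; 0/65526/65526/65534
#10 slti  $r1, $r2, 6 ; 0/0/65526/65534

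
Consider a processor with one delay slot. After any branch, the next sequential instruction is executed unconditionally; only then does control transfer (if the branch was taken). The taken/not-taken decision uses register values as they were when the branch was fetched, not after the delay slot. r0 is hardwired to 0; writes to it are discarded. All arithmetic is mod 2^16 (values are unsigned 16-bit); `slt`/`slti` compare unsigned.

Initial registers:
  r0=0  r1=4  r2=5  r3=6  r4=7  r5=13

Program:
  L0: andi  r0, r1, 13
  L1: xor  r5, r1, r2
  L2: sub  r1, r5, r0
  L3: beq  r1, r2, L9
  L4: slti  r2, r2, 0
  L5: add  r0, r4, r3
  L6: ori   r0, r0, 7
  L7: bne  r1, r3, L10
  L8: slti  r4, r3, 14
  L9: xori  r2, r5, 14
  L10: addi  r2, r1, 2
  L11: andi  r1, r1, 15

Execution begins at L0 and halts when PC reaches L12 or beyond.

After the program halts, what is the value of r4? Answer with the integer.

[0] andi  r0, r1, 13  →  {r0:0, r1:4, r2:5, r3:6, r4:7, r5:13}
[1] xor  r5, r1, r2  →  {r0:0, r1:4, r2:5, r3:6, r4:7, r5:1}
[2] sub  r1, r5, r0  →  {r0:0, r1:1, r2:5, r3:6, r4:7, r5:1}
[3] beq  r1, r2, L9  →  {r0:0, r1:1, r2:5, r3:6, r4:7, r5:1}  ⟨branch fallthrough⟩
[4] slti  r2, r2, 0  →  {r0:0, r1:1, r2:0, r3:6, r4:7, r5:1}
[5] add  r0, r4, r3  →  {r0:0, r1:1, r2:0, r3:6, r4:7, r5:1}
[6] ori   r0, r0, 7  →  {r0:0, r1:1, r2:0, r3:6, r4:7, r5:1}
[7] bne  r1, r3, L10  →  {r0:0, r1:1, r2:0, r3:6, r4:7, r5:1}  ⟨branch taken⟩
[8] slti  r4, r3, 14  →  {r0:0, r1:1, r2:0, r3:6, r4:1, r5:1}
[10] addi  r2, r1, 2  →  {r0:0, r1:1, r2:3, r3:6, r4:1, r5:1}
[11] andi  r1, r1, 15  →  {r0:0, r1:1, r2:3, r3:6, r4:1, r5:1}

1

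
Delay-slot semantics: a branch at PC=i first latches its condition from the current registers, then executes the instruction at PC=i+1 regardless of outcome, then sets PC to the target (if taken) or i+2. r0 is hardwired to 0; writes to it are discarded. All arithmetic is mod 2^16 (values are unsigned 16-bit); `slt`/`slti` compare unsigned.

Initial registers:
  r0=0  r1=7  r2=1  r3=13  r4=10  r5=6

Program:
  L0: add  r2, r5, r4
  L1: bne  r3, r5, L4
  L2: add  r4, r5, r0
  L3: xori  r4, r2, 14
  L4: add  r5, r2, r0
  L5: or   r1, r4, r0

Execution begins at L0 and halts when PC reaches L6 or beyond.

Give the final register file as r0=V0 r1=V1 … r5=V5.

#0 add  r2, r5, r4 ; 0/7/16/13/10/6
#1 bne  r3, r5, L4 ; 0/7/16/13/10/6 ; →target
#2 add  r4, r5, r0 ; 0/7/16/13/6/6
#4 add  r5, r2, r0 ; 0/7/16/13/6/16
#5 or   r1, r4, r0 ; 0/6/16/13/6/16

r0=0 r1=6 r2=16 r3=13 r4=6 r5=16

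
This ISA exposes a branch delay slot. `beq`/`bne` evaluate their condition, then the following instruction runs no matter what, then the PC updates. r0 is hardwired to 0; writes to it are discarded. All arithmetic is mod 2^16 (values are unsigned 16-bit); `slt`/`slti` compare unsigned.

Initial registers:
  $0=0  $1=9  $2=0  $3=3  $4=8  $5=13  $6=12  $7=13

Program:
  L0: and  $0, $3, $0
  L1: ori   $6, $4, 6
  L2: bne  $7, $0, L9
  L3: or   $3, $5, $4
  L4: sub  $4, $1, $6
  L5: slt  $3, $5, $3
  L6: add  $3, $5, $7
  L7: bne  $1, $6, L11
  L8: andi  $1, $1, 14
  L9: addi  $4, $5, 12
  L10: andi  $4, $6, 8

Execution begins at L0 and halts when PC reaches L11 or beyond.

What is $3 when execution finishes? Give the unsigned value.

#0 and  $0, $3, $0 ; 0/9/0/3/8/13/12/13
#1 ori   $6, $4, 6 ; 0/9/0/3/8/13/14/13
#2 bne  $7, $0, L9 ; 0/9/0/3/8/13/14/13 ; →target
#3 or   $3, $5, $4 ; 0/9/0/13/8/13/14/13
#9 addi  $4, $5, 12 ; 0/9/0/13/25/13/14/13
#10 andi  $4, $6, 8 ; 0/9/0/13/8/13/14/13

13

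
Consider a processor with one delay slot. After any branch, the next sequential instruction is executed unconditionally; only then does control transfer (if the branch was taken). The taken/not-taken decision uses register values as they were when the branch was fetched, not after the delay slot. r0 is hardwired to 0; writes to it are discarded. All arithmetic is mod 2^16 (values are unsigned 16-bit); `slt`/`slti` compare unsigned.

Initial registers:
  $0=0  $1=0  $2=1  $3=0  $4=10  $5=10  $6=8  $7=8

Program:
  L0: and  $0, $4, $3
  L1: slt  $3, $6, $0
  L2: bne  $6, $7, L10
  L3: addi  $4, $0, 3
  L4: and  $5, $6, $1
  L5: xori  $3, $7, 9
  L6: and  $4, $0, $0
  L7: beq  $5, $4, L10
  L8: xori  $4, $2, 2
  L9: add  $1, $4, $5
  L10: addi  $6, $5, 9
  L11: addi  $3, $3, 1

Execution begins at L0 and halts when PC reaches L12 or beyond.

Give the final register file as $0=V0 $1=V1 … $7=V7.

  step pc=0: and  $0, $4, $3  regs=(0,0,1,0,10,10,8,8)
  step pc=1: slt  $3, $6, $0  regs=(0,0,1,0,10,10,8,8)
  step pc=2: bne  $6, $7, L10  cond=F  regs=(0,0,1,0,10,10,8,8)
  step pc=3: addi  $4, $0, 3  regs=(0,0,1,0,3,10,8,8)
  step pc=4: and  $5, $6, $1  regs=(0,0,1,0,3,0,8,8)
  step pc=5: xori  $3, $7, 9  regs=(0,0,1,1,3,0,8,8)
  step pc=6: and  $4, $0, $0  regs=(0,0,1,1,0,0,8,8)
  step pc=7: beq  $5, $4, L10  cond=T  regs=(0,0,1,1,0,0,8,8)
  step pc=8: xori  $4, $2, 2  regs=(0,0,1,1,3,0,8,8)
  step pc=10: addi  $6, $5, 9  regs=(0,0,1,1,3,0,9,8)
  step pc=11: addi  $3, $3, 1  regs=(0,0,1,2,3,0,9,8)

$0=0 $1=0 $2=1 $3=2 $4=3 $5=0 $6=9 $7=8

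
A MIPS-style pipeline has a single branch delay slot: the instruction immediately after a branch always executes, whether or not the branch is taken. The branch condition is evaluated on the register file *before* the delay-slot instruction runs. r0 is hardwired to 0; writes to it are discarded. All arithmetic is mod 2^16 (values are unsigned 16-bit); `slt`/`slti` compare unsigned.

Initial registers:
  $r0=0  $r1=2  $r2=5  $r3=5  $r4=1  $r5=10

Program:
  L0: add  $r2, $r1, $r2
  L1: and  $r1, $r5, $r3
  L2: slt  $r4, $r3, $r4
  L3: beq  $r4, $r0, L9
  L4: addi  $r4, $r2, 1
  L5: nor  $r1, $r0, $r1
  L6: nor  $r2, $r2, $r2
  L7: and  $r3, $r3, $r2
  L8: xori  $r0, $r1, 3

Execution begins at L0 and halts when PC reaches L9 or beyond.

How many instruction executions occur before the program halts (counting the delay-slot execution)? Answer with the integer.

5

PC=0  add  $r2, $r1, $r2     | $r0=0 $r1=2 $r2=7 $r3=5 $r4=1 $r5=10
PC=1  and  $r1, $r5, $r3     | $r0=0 $r1=0 $r2=7 $r3=5 $r4=1 $r5=10
PC=2  slt  $r4, $r3, $r4     | $r0=0 $r1=0 $r2=7 $r3=5 $r4=0 $r5=10
PC=3  beq  $r4, $r0, L9      | $r0=0 $r1=0 $r2=7 $r3=5 $r4=0 $r5=10  [TAKEN]
PC=4  addi  $r4, $r2, 1      | $r0=0 $r1=0 $r2=7 $r3=5 $r4=8 $r5=10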